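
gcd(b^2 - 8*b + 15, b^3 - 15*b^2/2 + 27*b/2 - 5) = b - 5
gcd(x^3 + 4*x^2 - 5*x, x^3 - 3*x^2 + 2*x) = x^2 - x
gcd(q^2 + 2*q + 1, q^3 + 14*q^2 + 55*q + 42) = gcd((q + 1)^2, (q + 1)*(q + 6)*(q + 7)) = q + 1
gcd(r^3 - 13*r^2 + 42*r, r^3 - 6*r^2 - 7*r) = r^2 - 7*r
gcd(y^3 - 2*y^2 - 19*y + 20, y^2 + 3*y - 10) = 1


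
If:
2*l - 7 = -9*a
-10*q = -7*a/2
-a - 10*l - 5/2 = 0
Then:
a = 75/88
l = -59/176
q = 105/352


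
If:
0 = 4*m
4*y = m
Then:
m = 0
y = 0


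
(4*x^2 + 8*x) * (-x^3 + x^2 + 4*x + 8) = -4*x^5 - 4*x^4 + 24*x^3 + 64*x^2 + 64*x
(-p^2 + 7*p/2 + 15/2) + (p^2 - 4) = 7*p/2 + 7/2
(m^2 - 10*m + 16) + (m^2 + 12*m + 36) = 2*m^2 + 2*m + 52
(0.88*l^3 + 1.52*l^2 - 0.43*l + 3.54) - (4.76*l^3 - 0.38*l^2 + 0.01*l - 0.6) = -3.88*l^3 + 1.9*l^2 - 0.44*l + 4.14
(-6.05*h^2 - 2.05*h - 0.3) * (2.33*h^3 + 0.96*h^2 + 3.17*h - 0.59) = -14.0965*h^5 - 10.5845*h^4 - 21.8455*h^3 - 3.217*h^2 + 0.2585*h + 0.177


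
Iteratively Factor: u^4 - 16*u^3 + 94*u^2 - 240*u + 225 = (u - 3)*(u^3 - 13*u^2 + 55*u - 75) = (u - 5)*(u - 3)*(u^2 - 8*u + 15) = (u - 5)*(u - 3)^2*(u - 5)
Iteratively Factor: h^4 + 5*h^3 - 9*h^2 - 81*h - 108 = (h + 3)*(h^3 + 2*h^2 - 15*h - 36) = (h + 3)^2*(h^2 - h - 12) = (h + 3)^3*(h - 4)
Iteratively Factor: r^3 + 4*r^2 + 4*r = (r)*(r^2 + 4*r + 4) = r*(r + 2)*(r + 2)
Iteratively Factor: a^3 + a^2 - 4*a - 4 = (a + 2)*(a^2 - a - 2) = (a + 1)*(a + 2)*(a - 2)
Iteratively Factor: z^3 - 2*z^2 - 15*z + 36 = (z + 4)*(z^2 - 6*z + 9) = (z - 3)*(z + 4)*(z - 3)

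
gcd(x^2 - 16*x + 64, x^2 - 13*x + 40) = x - 8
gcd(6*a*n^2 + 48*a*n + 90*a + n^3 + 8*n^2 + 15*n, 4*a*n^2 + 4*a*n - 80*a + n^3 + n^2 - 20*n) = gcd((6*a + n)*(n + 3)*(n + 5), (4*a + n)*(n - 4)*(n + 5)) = n + 5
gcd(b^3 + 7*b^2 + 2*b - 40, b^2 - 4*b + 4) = b - 2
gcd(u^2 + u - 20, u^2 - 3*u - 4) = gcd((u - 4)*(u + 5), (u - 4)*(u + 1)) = u - 4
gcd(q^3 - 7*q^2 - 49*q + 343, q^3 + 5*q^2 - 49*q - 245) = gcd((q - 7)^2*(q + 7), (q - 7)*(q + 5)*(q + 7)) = q^2 - 49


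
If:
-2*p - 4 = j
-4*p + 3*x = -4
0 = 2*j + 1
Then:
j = -1/2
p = -7/4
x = -11/3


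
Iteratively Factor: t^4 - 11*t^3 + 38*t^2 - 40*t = (t - 2)*(t^3 - 9*t^2 + 20*t) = (t - 4)*(t - 2)*(t^2 - 5*t) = (t - 5)*(t - 4)*(t - 2)*(t)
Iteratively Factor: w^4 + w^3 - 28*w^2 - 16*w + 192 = (w + 4)*(w^3 - 3*w^2 - 16*w + 48) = (w - 3)*(w + 4)*(w^2 - 16) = (w - 4)*(w - 3)*(w + 4)*(w + 4)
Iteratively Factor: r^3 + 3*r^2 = (r)*(r^2 + 3*r) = r^2*(r + 3)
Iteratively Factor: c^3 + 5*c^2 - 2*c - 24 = (c - 2)*(c^2 + 7*c + 12) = (c - 2)*(c + 4)*(c + 3)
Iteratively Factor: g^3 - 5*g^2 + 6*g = (g)*(g^2 - 5*g + 6) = g*(g - 2)*(g - 3)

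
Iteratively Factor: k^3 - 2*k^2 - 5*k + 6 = (k + 2)*(k^2 - 4*k + 3) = (k - 3)*(k + 2)*(k - 1)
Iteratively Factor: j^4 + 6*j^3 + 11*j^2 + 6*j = (j + 2)*(j^3 + 4*j^2 + 3*j) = j*(j + 2)*(j^2 + 4*j + 3) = j*(j + 1)*(j + 2)*(j + 3)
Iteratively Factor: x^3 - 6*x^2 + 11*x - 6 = (x - 3)*(x^2 - 3*x + 2) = (x - 3)*(x - 2)*(x - 1)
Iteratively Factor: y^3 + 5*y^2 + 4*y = (y)*(y^2 + 5*y + 4) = y*(y + 4)*(y + 1)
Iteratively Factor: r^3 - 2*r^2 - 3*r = (r)*(r^2 - 2*r - 3) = r*(r - 3)*(r + 1)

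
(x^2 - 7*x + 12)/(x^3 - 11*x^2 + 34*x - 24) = (x - 3)/(x^2 - 7*x + 6)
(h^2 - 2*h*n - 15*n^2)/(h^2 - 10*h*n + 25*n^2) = (h + 3*n)/(h - 5*n)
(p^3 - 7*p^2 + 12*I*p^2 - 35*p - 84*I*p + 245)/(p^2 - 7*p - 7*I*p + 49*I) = (p^2 + 12*I*p - 35)/(p - 7*I)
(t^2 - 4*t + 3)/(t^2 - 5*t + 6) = (t - 1)/(t - 2)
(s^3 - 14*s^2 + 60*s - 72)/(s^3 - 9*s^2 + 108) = (s - 2)/(s + 3)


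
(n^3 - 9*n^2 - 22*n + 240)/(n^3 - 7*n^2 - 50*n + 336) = (n + 5)/(n + 7)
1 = 1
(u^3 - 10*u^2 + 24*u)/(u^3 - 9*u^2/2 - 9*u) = 2*(u - 4)/(2*u + 3)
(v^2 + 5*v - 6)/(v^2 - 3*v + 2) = (v + 6)/(v - 2)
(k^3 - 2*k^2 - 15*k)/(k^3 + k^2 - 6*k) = (k - 5)/(k - 2)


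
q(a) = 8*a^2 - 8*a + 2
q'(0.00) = -8.00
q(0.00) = 2.00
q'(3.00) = 40.00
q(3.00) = 50.00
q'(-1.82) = -37.12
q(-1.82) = 43.06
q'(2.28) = 28.48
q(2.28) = 25.35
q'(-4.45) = -79.20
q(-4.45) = 196.02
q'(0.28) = -3.52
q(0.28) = 0.39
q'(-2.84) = -53.44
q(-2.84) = 89.24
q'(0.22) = -4.48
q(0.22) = 0.63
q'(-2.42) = -46.72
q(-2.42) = 68.21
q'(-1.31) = -28.96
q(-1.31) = 26.21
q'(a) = 16*a - 8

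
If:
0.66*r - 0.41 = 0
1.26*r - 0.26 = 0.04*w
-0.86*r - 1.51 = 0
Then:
No Solution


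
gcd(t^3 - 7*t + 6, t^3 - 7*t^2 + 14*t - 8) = t^2 - 3*t + 2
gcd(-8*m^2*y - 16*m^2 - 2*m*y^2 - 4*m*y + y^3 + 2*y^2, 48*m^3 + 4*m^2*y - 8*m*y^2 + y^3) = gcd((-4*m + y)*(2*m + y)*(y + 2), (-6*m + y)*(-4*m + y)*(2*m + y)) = -8*m^2 - 2*m*y + y^2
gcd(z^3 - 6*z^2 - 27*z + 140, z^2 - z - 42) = z - 7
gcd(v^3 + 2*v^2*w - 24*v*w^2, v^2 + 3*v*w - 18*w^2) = v + 6*w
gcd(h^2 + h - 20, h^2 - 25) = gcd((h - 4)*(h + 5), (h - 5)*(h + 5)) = h + 5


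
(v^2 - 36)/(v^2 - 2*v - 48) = (v - 6)/(v - 8)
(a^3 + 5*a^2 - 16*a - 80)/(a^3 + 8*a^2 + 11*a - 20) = (a - 4)/(a - 1)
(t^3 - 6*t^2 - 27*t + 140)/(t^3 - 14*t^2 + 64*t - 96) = (t^2 - 2*t - 35)/(t^2 - 10*t + 24)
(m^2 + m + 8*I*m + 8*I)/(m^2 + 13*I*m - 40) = (m + 1)/(m + 5*I)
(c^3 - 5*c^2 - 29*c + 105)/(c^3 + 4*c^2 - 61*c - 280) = (c^2 - 10*c + 21)/(c^2 - c - 56)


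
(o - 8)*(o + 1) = o^2 - 7*o - 8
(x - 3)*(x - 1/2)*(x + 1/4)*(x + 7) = x^4 + 15*x^3/4 - 177*x^2/8 + 19*x/4 + 21/8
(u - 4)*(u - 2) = u^2 - 6*u + 8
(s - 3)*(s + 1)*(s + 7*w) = s^3 + 7*s^2*w - 2*s^2 - 14*s*w - 3*s - 21*w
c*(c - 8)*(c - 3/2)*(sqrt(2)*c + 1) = sqrt(2)*c^4 - 19*sqrt(2)*c^3/2 + c^3 - 19*c^2/2 + 12*sqrt(2)*c^2 + 12*c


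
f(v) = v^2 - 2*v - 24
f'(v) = 2*v - 2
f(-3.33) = -6.25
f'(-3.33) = -8.66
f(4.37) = -13.64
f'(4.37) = 6.74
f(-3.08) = -8.35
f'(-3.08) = -8.16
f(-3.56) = -4.21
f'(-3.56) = -9.12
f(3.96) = -16.24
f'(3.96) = 5.92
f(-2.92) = -9.63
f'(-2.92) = -7.84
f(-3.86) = -1.38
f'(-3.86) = -9.72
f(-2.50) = -12.75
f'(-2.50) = -7.00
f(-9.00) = 75.00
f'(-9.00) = -20.00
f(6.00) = 0.00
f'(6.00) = 10.00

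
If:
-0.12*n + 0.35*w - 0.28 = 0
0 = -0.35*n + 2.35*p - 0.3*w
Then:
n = 2.91666666666667*w - 2.33333333333333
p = 0.562056737588652*w - 0.347517730496454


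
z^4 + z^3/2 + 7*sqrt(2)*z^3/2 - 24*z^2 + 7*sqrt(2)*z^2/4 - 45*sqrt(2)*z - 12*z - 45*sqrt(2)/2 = (z + 1/2)*(z - 3*sqrt(2))*(z + 3*sqrt(2)/2)*(z + 5*sqrt(2))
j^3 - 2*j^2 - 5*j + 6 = (j - 3)*(j - 1)*(j + 2)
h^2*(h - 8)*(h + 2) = h^4 - 6*h^3 - 16*h^2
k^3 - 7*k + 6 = (k - 2)*(k - 1)*(k + 3)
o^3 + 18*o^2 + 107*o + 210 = (o + 5)*(o + 6)*(o + 7)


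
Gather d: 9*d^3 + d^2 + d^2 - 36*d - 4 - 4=9*d^3 + 2*d^2 - 36*d - 8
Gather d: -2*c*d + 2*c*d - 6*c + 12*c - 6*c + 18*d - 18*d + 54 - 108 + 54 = 0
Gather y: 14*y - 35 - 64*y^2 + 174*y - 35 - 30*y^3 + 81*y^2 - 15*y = -30*y^3 + 17*y^2 + 173*y - 70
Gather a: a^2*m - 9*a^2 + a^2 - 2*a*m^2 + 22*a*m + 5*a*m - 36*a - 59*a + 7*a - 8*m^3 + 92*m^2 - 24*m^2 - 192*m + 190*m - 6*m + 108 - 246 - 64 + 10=a^2*(m - 8) + a*(-2*m^2 + 27*m - 88) - 8*m^3 + 68*m^2 - 8*m - 192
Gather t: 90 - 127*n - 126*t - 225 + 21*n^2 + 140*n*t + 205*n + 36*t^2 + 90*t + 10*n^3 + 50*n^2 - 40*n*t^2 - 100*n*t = 10*n^3 + 71*n^2 + 78*n + t^2*(36 - 40*n) + t*(40*n - 36) - 135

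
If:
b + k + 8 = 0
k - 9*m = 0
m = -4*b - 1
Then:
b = -1/35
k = -279/35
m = -31/35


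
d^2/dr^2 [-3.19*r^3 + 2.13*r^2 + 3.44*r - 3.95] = 4.26 - 19.14*r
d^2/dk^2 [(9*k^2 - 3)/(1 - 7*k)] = 276/(343*k^3 - 147*k^2 + 21*k - 1)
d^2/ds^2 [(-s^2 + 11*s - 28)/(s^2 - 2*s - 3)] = 2*(9*s^3 - 93*s^2 + 267*s - 271)/(s^6 - 6*s^5 + 3*s^4 + 28*s^3 - 9*s^2 - 54*s - 27)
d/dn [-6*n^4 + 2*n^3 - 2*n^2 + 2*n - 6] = -24*n^3 + 6*n^2 - 4*n + 2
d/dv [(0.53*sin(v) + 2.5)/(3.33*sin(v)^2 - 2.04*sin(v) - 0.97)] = (-1.7649*sin(v)^2 - 16.65*sin(v) + 4.5859)*cos(v)/(11.0889*sin(v)^4 - 13.5864*sin(v)^3 - 2.2986*sin(v)^2 + 3.9576*sin(v) + 0.9409)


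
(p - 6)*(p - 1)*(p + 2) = p^3 - 5*p^2 - 8*p + 12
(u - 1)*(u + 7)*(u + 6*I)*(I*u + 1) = I*u^4 - 5*u^3 + 6*I*u^3 - 30*u^2 - I*u^2 + 35*u + 36*I*u - 42*I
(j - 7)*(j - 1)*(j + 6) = j^3 - 2*j^2 - 41*j + 42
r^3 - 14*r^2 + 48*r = r*(r - 8)*(r - 6)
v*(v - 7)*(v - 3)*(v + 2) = v^4 - 8*v^3 + v^2 + 42*v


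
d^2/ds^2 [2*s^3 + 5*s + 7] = 12*s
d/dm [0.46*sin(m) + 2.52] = 0.46*cos(m)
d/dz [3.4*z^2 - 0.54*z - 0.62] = 6.8*z - 0.54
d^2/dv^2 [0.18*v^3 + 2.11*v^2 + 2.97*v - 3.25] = 1.08*v + 4.22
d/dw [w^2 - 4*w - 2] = 2*w - 4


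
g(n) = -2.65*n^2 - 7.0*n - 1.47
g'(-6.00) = 24.80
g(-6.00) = -54.87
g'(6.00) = -38.80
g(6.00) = -138.87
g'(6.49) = -41.40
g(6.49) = -158.52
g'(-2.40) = 5.72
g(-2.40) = 0.07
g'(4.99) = -33.45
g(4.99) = -102.39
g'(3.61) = -26.13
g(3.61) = -61.28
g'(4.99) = -33.45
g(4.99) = -102.39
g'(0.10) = -7.53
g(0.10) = -2.20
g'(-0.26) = -5.62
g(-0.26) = 0.17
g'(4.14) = -28.94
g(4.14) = -75.87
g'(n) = -5.3*n - 7.0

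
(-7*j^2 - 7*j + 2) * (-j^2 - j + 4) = 7*j^4 + 14*j^3 - 23*j^2 - 30*j + 8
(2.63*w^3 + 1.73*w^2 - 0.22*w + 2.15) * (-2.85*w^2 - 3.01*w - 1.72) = -7.4955*w^5 - 12.8468*w^4 - 9.1039*w^3 - 8.4409*w^2 - 6.0931*w - 3.698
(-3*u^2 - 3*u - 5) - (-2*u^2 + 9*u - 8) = -u^2 - 12*u + 3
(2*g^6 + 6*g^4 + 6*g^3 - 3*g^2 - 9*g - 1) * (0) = 0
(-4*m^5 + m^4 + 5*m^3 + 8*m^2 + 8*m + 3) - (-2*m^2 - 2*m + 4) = -4*m^5 + m^4 + 5*m^3 + 10*m^2 + 10*m - 1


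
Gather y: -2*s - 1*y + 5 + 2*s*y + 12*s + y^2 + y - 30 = 2*s*y + 10*s + y^2 - 25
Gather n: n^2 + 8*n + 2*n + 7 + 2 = n^2 + 10*n + 9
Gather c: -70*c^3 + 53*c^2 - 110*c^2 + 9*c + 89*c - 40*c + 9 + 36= -70*c^3 - 57*c^2 + 58*c + 45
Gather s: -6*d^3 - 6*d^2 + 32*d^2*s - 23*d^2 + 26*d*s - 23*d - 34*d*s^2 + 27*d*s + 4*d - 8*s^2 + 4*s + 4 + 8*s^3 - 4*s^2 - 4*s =-6*d^3 - 29*d^2 - 19*d + 8*s^3 + s^2*(-34*d - 12) + s*(32*d^2 + 53*d) + 4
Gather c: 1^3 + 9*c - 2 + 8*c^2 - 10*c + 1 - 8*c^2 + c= 0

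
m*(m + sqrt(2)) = m^2 + sqrt(2)*m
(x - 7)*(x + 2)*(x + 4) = x^3 - x^2 - 34*x - 56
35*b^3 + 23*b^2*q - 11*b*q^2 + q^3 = (-7*b + q)*(-5*b + q)*(b + q)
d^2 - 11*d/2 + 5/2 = (d - 5)*(d - 1/2)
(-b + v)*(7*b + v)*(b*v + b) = -7*b^3*v - 7*b^3 + 6*b^2*v^2 + 6*b^2*v + b*v^3 + b*v^2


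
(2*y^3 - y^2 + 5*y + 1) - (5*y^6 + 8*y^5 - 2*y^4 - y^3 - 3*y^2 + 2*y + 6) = -5*y^6 - 8*y^5 + 2*y^4 + 3*y^3 + 2*y^2 + 3*y - 5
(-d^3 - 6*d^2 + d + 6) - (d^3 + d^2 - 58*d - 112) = -2*d^3 - 7*d^2 + 59*d + 118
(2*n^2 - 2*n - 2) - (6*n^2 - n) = -4*n^2 - n - 2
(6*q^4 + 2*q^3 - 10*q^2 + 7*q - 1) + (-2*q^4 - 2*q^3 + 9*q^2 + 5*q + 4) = 4*q^4 - q^2 + 12*q + 3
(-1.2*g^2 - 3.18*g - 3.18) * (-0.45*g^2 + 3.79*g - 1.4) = 0.54*g^4 - 3.117*g^3 - 8.9412*g^2 - 7.6002*g + 4.452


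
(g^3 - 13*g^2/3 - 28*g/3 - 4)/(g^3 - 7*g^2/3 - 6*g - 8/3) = (g - 6)/(g - 4)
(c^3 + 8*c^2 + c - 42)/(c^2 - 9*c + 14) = (c^2 + 10*c + 21)/(c - 7)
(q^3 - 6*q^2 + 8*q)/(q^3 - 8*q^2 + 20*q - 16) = q/(q - 2)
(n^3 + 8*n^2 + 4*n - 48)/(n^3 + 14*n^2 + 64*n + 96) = (n - 2)/(n + 4)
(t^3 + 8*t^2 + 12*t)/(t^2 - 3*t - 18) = t*(t^2 + 8*t + 12)/(t^2 - 3*t - 18)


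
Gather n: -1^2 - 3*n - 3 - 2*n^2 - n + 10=-2*n^2 - 4*n + 6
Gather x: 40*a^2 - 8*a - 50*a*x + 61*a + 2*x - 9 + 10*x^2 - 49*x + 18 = 40*a^2 + 53*a + 10*x^2 + x*(-50*a - 47) + 9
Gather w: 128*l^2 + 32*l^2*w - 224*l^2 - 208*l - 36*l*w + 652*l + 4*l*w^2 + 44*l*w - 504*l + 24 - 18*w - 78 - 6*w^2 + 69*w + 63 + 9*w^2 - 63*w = -96*l^2 - 60*l + w^2*(4*l + 3) + w*(32*l^2 + 8*l - 12) + 9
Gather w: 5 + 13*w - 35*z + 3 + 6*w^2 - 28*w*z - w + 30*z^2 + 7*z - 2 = 6*w^2 + w*(12 - 28*z) + 30*z^2 - 28*z + 6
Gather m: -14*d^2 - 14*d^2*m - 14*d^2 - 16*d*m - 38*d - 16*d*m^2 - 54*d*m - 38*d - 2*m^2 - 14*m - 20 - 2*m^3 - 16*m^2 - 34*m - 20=-28*d^2 - 76*d - 2*m^3 + m^2*(-16*d - 18) + m*(-14*d^2 - 70*d - 48) - 40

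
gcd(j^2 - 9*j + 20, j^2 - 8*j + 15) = j - 5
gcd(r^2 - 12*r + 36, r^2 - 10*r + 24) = r - 6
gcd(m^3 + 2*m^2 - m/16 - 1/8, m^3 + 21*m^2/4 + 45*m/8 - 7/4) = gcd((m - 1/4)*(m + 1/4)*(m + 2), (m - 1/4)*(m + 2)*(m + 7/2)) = m^2 + 7*m/4 - 1/2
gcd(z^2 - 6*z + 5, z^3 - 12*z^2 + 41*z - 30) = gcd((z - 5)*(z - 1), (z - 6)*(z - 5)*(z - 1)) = z^2 - 6*z + 5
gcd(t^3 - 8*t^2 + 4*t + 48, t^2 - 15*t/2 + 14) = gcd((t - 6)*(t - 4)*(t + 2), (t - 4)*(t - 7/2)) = t - 4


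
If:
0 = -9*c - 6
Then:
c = -2/3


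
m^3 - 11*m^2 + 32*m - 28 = (m - 7)*(m - 2)^2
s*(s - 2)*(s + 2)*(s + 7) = s^4 + 7*s^3 - 4*s^2 - 28*s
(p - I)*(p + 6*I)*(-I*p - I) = -I*p^3 + 5*p^2 - I*p^2 + 5*p - 6*I*p - 6*I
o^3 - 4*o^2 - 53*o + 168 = (o - 8)*(o - 3)*(o + 7)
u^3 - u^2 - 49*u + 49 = (u - 7)*(u - 1)*(u + 7)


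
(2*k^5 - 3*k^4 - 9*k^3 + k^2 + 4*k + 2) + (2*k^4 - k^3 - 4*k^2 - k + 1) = 2*k^5 - k^4 - 10*k^3 - 3*k^2 + 3*k + 3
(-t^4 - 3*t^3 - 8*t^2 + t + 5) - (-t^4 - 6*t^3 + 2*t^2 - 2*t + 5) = 3*t^3 - 10*t^2 + 3*t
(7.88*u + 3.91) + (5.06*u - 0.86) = 12.94*u + 3.05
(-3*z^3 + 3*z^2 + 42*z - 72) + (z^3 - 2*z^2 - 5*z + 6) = -2*z^3 + z^2 + 37*z - 66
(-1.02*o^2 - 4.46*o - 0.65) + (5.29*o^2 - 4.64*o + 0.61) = 4.27*o^2 - 9.1*o - 0.04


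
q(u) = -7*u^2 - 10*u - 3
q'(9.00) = -136.00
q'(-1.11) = 5.54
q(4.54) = -192.68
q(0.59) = -11.34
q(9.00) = -660.00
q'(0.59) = -18.26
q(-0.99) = 0.04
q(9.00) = -660.00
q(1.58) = -36.27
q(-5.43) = -155.09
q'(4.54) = -73.56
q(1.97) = -49.87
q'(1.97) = -37.58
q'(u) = -14*u - 10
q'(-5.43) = 66.02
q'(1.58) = -32.12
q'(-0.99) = 3.86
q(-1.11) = -0.52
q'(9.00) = -136.00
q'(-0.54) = -2.44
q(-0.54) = 0.36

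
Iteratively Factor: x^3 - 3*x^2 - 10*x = (x + 2)*(x^2 - 5*x) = (x - 5)*(x + 2)*(x)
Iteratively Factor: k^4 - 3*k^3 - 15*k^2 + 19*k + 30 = (k + 1)*(k^3 - 4*k^2 - 11*k + 30) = (k + 1)*(k + 3)*(k^2 - 7*k + 10) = (k - 5)*(k + 1)*(k + 3)*(k - 2)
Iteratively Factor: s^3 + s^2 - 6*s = (s - 2)*(s^2 + 3*s) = (s - 2)*(s + 3)*(s)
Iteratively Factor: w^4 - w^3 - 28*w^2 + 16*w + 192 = (w + 3)*(w^3 - 4*w^2 - 16*w + 64) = (w - 4)*(w + 3)*(w^2 - 16) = (w - 4)*(w + 3)*(w + 4)*(w - 4)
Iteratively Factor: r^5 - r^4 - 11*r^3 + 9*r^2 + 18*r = (r - 3)*(r^4 + 2*r^3 - 5*r^2 - 6*r) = (r - 3)*(r + 1)*(r^3 + r^2 - 6*r) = (r - 3)*(r - 2)*(r + 1)*(r^2 + 3*r) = r*(r - 3)*(r - 2)*(r + 1)*(r + 3)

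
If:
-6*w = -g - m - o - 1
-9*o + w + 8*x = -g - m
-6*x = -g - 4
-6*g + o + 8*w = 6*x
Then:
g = 6*x - 4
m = 1592*x/87 - 997/87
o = 358*x/87 - 176/87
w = 412*x/87 - 239/87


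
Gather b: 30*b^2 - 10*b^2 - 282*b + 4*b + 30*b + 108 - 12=20*b^2 - 248*b + 96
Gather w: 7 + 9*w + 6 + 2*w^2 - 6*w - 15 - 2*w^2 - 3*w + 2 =0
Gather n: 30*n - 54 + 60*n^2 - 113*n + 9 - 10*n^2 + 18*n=50*n^2 - 65*n - 45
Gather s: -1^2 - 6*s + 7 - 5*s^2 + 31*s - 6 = -5*s^2 + 25*s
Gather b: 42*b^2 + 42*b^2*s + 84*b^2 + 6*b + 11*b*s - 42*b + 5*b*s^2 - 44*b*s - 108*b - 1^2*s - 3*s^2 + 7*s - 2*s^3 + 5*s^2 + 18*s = b^2*(42*s + 126) + b*(5*s^2 - 33*s - 144) - 2*s^3 + 2*s^2 + 24*s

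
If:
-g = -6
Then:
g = 6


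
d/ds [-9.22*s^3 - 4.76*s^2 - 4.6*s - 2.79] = -27.66*s^2 - 9.52*s - 4.6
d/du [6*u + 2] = 6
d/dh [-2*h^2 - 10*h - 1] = -4*h - 10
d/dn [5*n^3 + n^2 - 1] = n*(15*n + 2)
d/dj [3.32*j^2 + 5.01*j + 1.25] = 6.64*j + 5.01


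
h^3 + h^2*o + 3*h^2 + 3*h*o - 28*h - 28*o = (h - 4)*(h + 7)*(h + o)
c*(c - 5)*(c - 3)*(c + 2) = c^4 - 6*c^3 - c^2 + 30*c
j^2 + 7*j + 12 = (j + 3)*(j + 4)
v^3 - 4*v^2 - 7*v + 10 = (v - 5)*(v - 1)*(v + 2)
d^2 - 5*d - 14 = (d - 7)*(d + 2)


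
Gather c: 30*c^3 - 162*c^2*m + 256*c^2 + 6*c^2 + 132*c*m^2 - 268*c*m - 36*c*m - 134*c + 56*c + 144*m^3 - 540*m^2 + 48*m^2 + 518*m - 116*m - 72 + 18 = 30*c^3 + c^2*(262 - 162*m) + c*(132*m^2 - 304*m - 78) + 144*m^3 - 492*m^2 + 402*m - 54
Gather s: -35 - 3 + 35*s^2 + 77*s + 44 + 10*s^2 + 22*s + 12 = 45*s^2 + 99*s + 18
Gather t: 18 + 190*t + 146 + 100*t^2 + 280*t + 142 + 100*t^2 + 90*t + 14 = 200*t^2 + 560*t + 320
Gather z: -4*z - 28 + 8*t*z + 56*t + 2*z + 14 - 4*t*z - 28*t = 28*t + z*(4*t - 2) - 14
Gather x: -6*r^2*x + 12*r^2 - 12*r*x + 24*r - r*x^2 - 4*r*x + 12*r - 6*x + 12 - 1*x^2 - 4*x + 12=12*r^2 + 36*r + x^2*(-r - 1) + x*(-6*r^2 - 16*r - 10) + 24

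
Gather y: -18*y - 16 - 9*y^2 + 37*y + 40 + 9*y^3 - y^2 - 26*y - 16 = 9*y^3 - 10*y^2 - 7*y + 8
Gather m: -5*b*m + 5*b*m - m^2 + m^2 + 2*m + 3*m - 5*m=0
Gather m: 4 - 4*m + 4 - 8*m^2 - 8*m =-8*m^2 - 12*m + 8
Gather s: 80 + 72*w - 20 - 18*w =54*w + 60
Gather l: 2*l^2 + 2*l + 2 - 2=2*l^2 + 2*l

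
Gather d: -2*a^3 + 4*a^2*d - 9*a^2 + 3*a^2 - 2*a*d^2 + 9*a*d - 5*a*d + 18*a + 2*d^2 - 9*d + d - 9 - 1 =-2*a^3 - 6*a^2 + 18*a + d^2*(2 - 2*a) + d*(4*a^2 + 4*a - 8) - 10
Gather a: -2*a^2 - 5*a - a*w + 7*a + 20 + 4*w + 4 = -2*a^2 + a*(2 - w) + 4*w + 24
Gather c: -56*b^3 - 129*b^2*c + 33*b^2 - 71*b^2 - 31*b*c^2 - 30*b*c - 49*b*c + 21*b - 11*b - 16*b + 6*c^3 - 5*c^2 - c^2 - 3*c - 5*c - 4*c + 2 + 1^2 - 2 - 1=-56*b^3 - 38*b^2 - 6*b + 6*c^3 + c^2*(-31*b - 6) + c*(-129*b^2 - 79*b - 12)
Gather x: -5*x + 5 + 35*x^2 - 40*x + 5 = 35*x^2 - 45*x + 10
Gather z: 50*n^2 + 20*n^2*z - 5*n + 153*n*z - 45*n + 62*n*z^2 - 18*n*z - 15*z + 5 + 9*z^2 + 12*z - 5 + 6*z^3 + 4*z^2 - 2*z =50*n^2 - 50*n + 6*z^3 + z^2*(62*n + 13) + z*(20*n^2 + 135*n - 5)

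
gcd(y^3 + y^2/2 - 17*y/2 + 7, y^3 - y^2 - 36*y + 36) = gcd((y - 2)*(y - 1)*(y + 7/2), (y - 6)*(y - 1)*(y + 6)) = y - 1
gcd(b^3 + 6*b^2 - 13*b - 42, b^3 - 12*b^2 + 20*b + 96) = b + 2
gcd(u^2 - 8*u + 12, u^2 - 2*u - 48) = 1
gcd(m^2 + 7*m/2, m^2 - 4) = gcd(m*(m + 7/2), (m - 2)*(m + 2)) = 1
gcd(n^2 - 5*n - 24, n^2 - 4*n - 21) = n + 3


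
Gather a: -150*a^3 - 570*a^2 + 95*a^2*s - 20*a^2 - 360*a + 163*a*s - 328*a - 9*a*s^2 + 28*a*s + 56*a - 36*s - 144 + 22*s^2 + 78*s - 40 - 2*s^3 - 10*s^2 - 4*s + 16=-150*a^3 + a^2*(95*s - 590) + a*(-9*s^2 + 191*s - 632) - 2*s^3 + 12*s^2 + 38*s - 168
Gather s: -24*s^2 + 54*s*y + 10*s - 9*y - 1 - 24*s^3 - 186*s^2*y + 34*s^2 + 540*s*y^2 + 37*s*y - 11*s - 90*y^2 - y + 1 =-24*s^3 + s^2*(10 - 186*y) + s*(540*y^2 + 91*y - 1) - 90*y^2 - 10*y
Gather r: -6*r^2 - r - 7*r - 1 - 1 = -6*r^2 - 8*r - 2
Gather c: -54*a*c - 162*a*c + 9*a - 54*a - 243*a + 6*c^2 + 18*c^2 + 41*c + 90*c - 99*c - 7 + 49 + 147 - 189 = -288*a + 24*c^2 + c*(32 - 216*a)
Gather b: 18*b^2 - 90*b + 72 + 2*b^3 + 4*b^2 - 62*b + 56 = 2*b^3 + 22*b^2 - 152*b + 128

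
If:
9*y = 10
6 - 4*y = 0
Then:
No Solution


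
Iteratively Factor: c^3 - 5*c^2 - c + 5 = (c + 1)*(c^2 - 6*c + 5) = (c - 5)*(c + 1)*(c - 1)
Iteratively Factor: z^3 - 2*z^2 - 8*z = (z)*(z^2 - 2*z - 8) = z*(z + 2)*(z - 4)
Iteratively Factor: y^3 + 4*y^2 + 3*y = (y)*(y^2 + 4*y + 3) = y*(y + 1)*(y + 3)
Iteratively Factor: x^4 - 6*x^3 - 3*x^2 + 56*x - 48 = (x - 1)*(x^3 - 5*x^2 - 8*x + 48) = (x - 1)*(x + 3)*(x^2 - 8*x + 16) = (x - 4)*(x - 1)*(x + 3)*(x - 4)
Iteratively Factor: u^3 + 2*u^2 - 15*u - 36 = (u + 3)*(u^2 - u - 12) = (u + 3)^2*(u - 4)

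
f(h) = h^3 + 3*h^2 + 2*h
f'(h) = 3*h^2 + 6*h + 2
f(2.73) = 48.17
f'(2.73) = 40.74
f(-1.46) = 0.36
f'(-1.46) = -0.37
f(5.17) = 228.72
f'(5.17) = 113.21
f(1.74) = 17.83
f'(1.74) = 21.52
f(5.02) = 212.15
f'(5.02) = 107.72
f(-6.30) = -143.58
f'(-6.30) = 83.27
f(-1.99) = 0.02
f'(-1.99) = 1.94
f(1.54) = 13.85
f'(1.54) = 18.35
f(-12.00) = -1320.00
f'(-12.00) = 362.00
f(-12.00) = -1320.00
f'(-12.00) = 362.00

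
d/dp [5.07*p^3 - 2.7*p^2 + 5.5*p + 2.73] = 15.21*p^2 - 5.4*p + 5.5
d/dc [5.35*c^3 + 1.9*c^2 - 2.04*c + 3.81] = 16.05*c^2 + 3.8*c - 2.04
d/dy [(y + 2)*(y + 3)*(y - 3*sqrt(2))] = 3*y^2 - 6*sqrt(2)*y + 10*y - 15*sqrt(2) + 6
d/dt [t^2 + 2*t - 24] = 2*t + 2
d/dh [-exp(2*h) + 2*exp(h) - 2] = 2*(1 - exp(h))*exp(h)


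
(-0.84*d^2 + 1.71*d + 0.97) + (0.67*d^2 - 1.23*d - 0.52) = -0.17*d^2 + 0.48*d + 0.45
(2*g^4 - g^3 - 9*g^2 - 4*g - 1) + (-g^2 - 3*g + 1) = 2*g^4 - g^3 - 10*g^2 - 7*g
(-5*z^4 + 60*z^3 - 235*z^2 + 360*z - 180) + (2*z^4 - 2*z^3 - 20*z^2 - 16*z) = -3*z^4 + 58*z^3 - 255*z^2 + 344*z - 180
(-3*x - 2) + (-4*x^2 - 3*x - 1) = -4*x^2 - 6*x - 3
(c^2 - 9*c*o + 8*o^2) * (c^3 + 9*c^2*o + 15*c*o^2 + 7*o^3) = c^5 - 58*c^3*o^2 - 56*c^2*o^3 + 57*c*o^4 + 56*o^5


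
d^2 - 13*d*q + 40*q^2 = (d - 8*q)*(d - 5*q)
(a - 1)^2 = a^2 - 2*a + 1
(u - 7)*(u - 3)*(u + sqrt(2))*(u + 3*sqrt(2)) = u^4 - 10*u^3 + 4*sqrt(2)*u^3 - 40*sqrt(2)*u^2 + 27*u^2 - 60*u + 84*sqrt(2)*u + 126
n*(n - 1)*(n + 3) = n^3 + 2*n^2 - 3*n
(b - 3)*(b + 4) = b^2 + b - 12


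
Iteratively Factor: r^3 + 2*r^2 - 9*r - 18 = (r + 3)*(r^2 - r - 6) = (r - 3)*(r + 3)*(r + 2)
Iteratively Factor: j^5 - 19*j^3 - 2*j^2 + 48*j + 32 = (j - 2)*(j^4 + 2*j^3 - 15*j^2 - 32*j - 16) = (j - 2)*(j + 1)*(j^3 + j^2 - 16*j - 16) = (j - 2)*(j + 1)*(j + 4)*(j^2 - 3*j - 4) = (j - 4)*(j - 2)*(j + 1)*(j + 4)*(j + 1)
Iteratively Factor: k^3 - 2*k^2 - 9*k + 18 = (k - 3)*(k^2 + k - 6) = (k - 3)*(k - 2)*(k + 3)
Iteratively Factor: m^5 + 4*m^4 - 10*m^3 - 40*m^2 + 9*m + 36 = (m + 4)*(m^4 - 10*m^2 + 9) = (m - 3)*(m + 4)*(m^3 + 3*m^2 - m - 3) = (m - 3)*(m - 1)*(m + 4)*(m^2 + 4*m + 3) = (m - 3)*(m - 1)*(m + 1)*(m + 4)*(m + 3)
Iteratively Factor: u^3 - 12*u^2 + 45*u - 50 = (u - 5)*(u^2 - 7*u + 10) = (u - 5)^2*(u - 2)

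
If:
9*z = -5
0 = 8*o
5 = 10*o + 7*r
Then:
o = 0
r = 5/7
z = -5/9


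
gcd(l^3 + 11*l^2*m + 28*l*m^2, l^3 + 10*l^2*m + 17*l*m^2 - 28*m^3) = l^2 + 11*l*m + 28*m^2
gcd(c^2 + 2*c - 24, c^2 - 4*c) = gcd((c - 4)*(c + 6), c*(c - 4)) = c - 4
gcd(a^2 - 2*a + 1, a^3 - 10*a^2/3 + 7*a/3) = a - 1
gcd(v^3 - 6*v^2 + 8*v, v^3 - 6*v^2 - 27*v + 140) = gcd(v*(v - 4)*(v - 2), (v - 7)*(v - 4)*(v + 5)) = v - 4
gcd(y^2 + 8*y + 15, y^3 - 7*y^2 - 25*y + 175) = y + 5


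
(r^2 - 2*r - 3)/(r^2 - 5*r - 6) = (r - 3)/(r - 6)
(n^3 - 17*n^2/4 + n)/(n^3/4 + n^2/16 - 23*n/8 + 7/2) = 4*n*(4*n^2 - 17*n + 4)/(4*n^3 + n^2 - 46*n + 56)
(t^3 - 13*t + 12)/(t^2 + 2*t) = (t^3 - 13*t + 12)/(t*(t + 2))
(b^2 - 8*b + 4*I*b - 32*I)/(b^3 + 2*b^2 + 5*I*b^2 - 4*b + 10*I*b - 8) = (b - 8)/(b^2 + b*(2 + I) + 2*I)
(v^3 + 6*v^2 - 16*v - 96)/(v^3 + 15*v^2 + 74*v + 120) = (v - 4)/(v + 5)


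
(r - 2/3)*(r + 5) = r^2 + 13*r/3 - 10/3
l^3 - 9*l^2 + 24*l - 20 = (l - 5)*(l - 2)^2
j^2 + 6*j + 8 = (j + 2)*(j + 4)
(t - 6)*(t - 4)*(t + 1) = t^3 - 9*t^2 + 14*t + 24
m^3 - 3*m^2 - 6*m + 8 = (m - 4)*(m - 1)*(m + 2)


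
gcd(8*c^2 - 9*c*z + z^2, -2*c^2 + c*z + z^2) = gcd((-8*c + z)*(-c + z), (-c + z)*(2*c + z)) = -c + z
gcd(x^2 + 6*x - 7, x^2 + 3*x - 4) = x - 1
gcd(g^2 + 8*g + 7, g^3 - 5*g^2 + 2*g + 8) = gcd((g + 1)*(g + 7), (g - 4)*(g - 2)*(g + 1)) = g + 1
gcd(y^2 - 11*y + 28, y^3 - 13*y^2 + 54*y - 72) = y - 4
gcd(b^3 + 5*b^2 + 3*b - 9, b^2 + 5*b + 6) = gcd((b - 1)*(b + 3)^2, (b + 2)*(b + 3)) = b + 3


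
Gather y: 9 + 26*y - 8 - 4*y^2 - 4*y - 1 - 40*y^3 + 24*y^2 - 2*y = -40*y^3 + 20*y^2 + 20*y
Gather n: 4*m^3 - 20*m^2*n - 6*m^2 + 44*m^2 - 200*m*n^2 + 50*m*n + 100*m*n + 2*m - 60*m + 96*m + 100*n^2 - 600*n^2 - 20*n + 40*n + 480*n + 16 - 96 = 4*m^3 + 38*m^2 + 38*m + n^2*(-200*m - 500) + n*(-20*m^2 + 150*m + 500) - 80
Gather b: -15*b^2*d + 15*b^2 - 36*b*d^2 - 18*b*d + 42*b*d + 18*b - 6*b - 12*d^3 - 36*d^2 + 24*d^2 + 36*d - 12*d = b^2*(15 - 15*d) + b*(-36*d^2 + 24*d + 12) - 12*d^3 - 12*d^2 + 24*d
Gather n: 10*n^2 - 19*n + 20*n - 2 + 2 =10*n^2 + n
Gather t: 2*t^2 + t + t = 2*t^2 + 2*t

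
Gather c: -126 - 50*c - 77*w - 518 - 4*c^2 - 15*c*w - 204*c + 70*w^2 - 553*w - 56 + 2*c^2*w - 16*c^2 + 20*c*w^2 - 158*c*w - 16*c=c^2*(2*w - 20) + c*(20*w^2 - 173*w - 270) + 70*w^2 - 630*w - 700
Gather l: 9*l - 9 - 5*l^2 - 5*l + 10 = -5*l^2 + 4*l + 1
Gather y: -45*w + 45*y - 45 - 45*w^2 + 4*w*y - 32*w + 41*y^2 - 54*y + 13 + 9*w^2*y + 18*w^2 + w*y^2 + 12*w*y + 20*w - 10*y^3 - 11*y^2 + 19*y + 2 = -27*w^2 - 57*w - 10*y^3 + y^2*(w + 30) + y*(9*w^2 + 16*w + 10) - 30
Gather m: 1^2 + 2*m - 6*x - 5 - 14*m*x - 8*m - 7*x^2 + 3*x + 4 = m*(-14*x - 6) - 7*x^2 - 3*x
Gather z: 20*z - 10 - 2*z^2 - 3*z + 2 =-2*z^2 + 17*z - 8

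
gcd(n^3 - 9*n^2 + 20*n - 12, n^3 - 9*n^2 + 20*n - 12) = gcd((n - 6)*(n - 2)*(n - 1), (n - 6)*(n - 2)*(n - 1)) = n^3 - 9*n^2 + 20*n - 12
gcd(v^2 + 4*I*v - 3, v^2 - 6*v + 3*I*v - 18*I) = v + 3*I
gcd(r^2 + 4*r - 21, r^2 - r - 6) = r - 3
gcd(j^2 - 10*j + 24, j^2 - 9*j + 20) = j - 4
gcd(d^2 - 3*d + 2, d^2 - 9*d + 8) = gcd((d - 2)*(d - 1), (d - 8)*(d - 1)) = d - 1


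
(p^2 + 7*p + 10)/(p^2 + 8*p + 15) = (p + 2)/(p + 3)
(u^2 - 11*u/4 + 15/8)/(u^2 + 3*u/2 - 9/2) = (u - 5/4)/(u + 3)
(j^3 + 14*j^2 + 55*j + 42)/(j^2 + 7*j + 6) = j + 7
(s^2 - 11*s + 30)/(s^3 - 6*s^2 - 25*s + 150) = 1/(s + 5)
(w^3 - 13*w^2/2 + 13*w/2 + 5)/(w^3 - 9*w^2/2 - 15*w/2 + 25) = (2*w + 1)/(2*w + 5)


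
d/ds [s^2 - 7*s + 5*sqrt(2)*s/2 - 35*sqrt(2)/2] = 2*s - 7 + 5*sqrt(2)/2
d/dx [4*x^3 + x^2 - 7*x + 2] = 12*x^2 + 2*x - 7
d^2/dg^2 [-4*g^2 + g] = -8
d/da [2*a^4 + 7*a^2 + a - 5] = 8*a^3 + 14*a + 1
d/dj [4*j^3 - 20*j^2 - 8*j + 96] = 12*j^2 - 40*j - 8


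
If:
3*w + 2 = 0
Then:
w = -2/3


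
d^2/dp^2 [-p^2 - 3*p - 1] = -2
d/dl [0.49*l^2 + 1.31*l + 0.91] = 0.98*l + 1.31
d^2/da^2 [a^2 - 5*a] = 2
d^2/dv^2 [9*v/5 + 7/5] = 0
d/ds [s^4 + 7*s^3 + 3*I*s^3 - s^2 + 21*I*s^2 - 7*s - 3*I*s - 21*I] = 4*s^3 + s^2*(21 + 9*I) + s*(-2 + 42*I) - 7 - 3*I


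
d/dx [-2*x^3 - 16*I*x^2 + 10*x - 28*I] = -6*x^2 - 32*I*x + 10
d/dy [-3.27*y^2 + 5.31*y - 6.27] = 5.31 - 6.54*y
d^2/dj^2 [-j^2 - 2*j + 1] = -2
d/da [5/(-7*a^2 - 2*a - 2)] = 10*(7*a + 1)/(7*a^2 + 2*a + 2)^2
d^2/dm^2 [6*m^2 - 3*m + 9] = 12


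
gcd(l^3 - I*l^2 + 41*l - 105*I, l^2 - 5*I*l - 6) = l - 3*I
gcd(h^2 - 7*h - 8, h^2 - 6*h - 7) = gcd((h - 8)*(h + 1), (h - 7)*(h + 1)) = h + 1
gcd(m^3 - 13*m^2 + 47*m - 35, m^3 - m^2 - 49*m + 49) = m^2 - 8*m + 7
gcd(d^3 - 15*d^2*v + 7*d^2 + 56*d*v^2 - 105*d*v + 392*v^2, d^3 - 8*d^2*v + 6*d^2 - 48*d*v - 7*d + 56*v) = -d^2 + 8*d*v - 7*d + 56*v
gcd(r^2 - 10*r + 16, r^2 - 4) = r - 2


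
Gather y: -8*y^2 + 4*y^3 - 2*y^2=4*y^3 - 10*y^2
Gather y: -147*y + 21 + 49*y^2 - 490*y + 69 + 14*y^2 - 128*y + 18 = 63*y^2 - 765*y + 108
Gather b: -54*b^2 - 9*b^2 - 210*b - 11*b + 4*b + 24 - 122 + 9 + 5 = -63*b^2 - 217*b - 84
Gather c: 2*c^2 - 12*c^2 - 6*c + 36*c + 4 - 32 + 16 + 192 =-10*c^2 + 30*c + 180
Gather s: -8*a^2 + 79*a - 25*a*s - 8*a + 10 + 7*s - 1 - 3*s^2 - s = -8*a^2 + 71*a - 3*s^2 + s*(6 - 25*a) + 9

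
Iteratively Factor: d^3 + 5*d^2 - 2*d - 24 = (d + 3)*(d^2 + 2*d - 8) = (d - 2)*(d + 3)*(d + 4)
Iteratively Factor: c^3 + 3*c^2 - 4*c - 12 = (c - 2)*(c^2 + 5*c + 6) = (c - 2)*(c + 3)*(c + 2)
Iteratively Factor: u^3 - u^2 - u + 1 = (u + 1)*(u^2 - 2*u + 1) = (u - 1)*(u + 1)*(u - 1)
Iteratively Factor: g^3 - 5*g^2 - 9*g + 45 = (g + 3)*(g^2 - 8*g + 15) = (g - 5)*(g + 3)*(g - 3)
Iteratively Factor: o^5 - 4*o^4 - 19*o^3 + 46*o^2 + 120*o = (o)*(o^4 - 4*o^3 - 19*o^2 + 46*o + 120) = o*(o - 5)*(o^3 + o^2 - 14*o - 24) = o*(o - 5)*(o - 4)*(o^2 + 5*o + 6) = o*(o - 5)*(o - 4)*(o + 3)*(o + 2)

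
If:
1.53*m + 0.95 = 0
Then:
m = -0.62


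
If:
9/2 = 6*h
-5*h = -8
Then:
No Solution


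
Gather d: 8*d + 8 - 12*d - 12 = -4*d - 4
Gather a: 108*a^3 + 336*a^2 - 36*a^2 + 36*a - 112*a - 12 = 108*a^3 + 300*a^2 - 76*a - 12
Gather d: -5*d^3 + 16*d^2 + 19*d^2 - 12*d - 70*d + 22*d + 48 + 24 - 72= -5*d^3 + 35*d^2 - 60*d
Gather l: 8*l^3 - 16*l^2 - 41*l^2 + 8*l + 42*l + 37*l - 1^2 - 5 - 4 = 8*l^3 - 57*l^2 + 87*l - 10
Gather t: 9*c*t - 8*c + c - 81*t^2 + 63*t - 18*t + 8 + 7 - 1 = -7*c - 81*t^2 + t*(9*c + 45) + 14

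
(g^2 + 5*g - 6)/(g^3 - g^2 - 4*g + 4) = (g + 6)/(g^2 - 4)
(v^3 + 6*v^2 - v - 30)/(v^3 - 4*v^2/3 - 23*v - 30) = 3*(v^2 + 3*v - 10)/(3*v^2 - 13*v - 30)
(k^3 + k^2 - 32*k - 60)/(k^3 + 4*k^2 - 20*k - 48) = (k^2 - k - 30)/(k^2 + 2*k - 24)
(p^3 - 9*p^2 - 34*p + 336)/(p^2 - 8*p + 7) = (p^2 - 2*p - 48)/(p - 1)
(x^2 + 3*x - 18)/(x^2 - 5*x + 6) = (x + 6)/(x - 2)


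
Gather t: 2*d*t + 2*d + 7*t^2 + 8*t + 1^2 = 2*d + 7*t^2 + t*(2*d + 8) + 1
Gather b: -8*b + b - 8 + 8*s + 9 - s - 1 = -7*b + 7*s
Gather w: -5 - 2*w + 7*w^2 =7*w^2 - 2*w - 5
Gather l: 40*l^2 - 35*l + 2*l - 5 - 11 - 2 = 40*l^2 - 33*l - 18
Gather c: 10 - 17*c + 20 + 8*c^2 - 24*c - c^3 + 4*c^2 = -c^3 + 12*c^2 - 41*c + 30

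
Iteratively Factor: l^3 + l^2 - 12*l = (l + 4)*(l^2 - 3*l) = l*(l + 4)*(l - 3)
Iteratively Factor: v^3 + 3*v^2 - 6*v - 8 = (v + 4)*(v^2 - v - 2) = (v + 1)*(v + 4)*(v - 2)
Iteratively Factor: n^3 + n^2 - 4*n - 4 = (n - 2)*(n^2 + 3*n + 2) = (n - 2)*(n + 2)*(n + 1)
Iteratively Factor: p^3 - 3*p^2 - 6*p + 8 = (p + 2)*(p^2 - 5*p + 4) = (p - 4)*(p + 2)*(p - 1)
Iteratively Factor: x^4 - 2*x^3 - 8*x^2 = (x)*(x^3 - 2*x^2 - 8*x) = x*(x - 4)*(x^2 + 2*x) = x^2*(x - 4)*(x + 2)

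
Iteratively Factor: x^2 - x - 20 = (x - 5)*(x + 4)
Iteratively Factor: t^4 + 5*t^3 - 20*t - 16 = (t + 4)*(t^3 + t^2 - 4*t - 4) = (t - 2)*(t + 4)*(t^2 + 3*t + 2) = (t - 2)*(t + 1)*(t + 4)*(t + 2)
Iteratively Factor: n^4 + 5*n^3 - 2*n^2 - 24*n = (n)*(n^3 + 5*n^2 - 2*n - 24) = n*(n + 3)*(n^2 + 2*n - 8) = n*(n - 2)*(n + 3)*(n + 4)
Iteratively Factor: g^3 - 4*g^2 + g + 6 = (g - 3)*(g^2 - g - 2) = (g - 3)*(g + 1)*(g - 2)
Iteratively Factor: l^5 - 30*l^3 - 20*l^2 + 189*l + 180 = (l + 1)*(l^4 - l^3 - 29*l^2 + 9*l + 180) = (l + 1)*(l + 3)*(l^3 - 4*l^2 - 17*l + 60) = (l + 1)*(l + 3)*(l + 4)*(l^2 - 8*l + 15) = (l - 5)*(l + 1)*(l + 3)*(l + 4)*(l - 3)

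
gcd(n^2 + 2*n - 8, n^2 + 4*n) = n + 4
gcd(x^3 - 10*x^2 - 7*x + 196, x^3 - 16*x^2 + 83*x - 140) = x - 7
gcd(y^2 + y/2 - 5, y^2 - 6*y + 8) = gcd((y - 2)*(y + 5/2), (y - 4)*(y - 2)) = y - 2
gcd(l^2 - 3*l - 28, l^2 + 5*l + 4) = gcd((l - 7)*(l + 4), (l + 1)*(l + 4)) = l + 4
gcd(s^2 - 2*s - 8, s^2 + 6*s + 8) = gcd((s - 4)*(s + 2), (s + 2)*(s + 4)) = s + 2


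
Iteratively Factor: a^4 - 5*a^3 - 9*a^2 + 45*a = (a - 3)*(a^3 - 2*a^2 - 15*a) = (a - 5)*(a - 3)*(a^2 + 3*a) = (a - 5)*(a - 3)*(a + 3)*(a)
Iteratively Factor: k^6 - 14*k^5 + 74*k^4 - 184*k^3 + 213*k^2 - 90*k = (k - 2)*(k^5 - 12*k^4 + 50*k^3 - 84*k^2 + 45*k) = k*(k - 2)*(k^4 - 12*k^3 + 50*k^2 - 84*k + 45) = k*(k - 3)*(k - 2)*(k^3 - 9*k^2 + 23*k - 15) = k*(k - 3)*(k - 2)*(k - 1)*(k^2 - 8*k + 15) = k*(k - 3)^2*(k - 2)*(k - 1)*(k - 5)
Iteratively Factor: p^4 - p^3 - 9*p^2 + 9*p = (p)*(p^3 - p^2 - 9*p + 9) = p*(p + 3)*(p^2 - 4*p + 3) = p*(p - 1)*(p + 3)*(p - 3)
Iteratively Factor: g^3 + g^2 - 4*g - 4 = (g + 1)*(g^2 - 4) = (g - 2)*(g + 1)*(g + 2)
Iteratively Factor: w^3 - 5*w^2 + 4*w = (w - 1)*(w^2 - 4*w) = (w - 4)*(w - 1)*(w)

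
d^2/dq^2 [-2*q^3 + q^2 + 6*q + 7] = 2 - 12*q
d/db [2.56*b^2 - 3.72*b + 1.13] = 5.12*b - 3.72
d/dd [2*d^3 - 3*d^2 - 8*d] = 6*d^2 - 6*d - 8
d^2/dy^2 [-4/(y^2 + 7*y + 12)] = 8*(y^2 + 7*y - (2*y + 7)^2 + 12)/(y^2 + 7*y + 12)^3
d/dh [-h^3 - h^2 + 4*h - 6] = -3*h^2 - 2*h + 4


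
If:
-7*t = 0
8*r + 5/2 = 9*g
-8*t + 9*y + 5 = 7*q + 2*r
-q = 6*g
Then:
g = -12*y/53 - 15/106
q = 72*y/53 + 45/53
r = -27*y/106 - 25/53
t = 0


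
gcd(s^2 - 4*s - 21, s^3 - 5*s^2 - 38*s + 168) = s - 7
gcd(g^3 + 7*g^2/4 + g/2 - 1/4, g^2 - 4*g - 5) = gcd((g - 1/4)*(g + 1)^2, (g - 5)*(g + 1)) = g + 1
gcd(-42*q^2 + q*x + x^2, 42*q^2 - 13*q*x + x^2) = -6*q + x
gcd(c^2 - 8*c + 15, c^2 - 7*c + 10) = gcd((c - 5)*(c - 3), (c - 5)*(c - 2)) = c - 5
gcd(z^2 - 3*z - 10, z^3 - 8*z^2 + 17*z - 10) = z - 5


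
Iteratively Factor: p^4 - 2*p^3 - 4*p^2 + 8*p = (p - 2)*(p^3 - 4*p) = (p - 2)*(p + 2)*(p^2 - 2*p) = (p - 2)^2*(p + 2)*(p)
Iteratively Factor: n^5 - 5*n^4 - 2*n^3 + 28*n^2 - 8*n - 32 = (n + 1)*(n^4 - 6*n^3 + 4*n^2 + 24*n - 32) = (n + 1)*(n + 2)*(n^3 - 8*n^2 + 20*n - 16) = (n - 2)*(n + 1)*(n + 2)*(n^2 - 6*n + 8) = (n - 2)^2*(n + 1)*(n + 2)*(n - 4)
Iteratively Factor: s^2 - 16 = (s - 4)*(s + 4)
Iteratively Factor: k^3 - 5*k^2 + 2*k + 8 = (k - 2)*(k^2 - 3*k - 4) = (k - 2)*(k + 1)*(k - 4)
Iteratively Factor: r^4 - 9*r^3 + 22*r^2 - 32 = (r - 2)*(r^3 - 7*r^2 + 8*r + 16) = (r - 4)*(r - 2)*(r^2 - 3*r - 4) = (r - 4)^2*(r - 2)*(r + 1)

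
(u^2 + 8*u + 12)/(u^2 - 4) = (u + 6)/(u - 2)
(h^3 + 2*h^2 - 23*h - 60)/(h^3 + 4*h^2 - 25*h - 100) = (h + 3)/(h + 5)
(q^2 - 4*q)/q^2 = (q - 4)/q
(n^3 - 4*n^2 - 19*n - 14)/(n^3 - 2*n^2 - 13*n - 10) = (n - 7)/(n - 5)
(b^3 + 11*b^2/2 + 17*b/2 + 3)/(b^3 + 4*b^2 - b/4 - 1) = 2*(b^2 + 5*b + 6)/(2*b^2 + 7*b - 4)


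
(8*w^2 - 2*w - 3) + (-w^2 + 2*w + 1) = 7*w^2 - 2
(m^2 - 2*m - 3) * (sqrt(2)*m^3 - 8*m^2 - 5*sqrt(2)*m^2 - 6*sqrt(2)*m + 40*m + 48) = sqrt(2)*m^5 - 7*sqrt(2)*m^4 - 8*m^4 + sqrt(2)*m^3 + 56*m^3 - 8*m^2 + 27*sqrt(2)*m^2 - 216*m + 18*sqrt(2)*m - 144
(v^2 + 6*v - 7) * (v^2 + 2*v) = v^4 + 8*v^3 + 5*v^2 - 14*v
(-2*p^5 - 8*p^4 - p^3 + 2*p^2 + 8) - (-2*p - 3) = -2*p^5 - 8*p^4 - p^3 + 2*p^2 + 2*p + 11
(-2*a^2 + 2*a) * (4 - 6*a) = 12*a^3 - 20*a^2 + 8*a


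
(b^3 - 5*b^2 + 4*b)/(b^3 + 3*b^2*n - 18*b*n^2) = (b^2 - 5*b + 4)/(b^2 + 3*b*n - 18*n^2)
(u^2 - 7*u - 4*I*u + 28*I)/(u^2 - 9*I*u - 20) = (u - 7)/(u - 5*I)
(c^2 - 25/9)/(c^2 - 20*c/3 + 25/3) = (c + 5/3)/(c - 5)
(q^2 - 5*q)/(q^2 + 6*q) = (q - 5)/(q + 6)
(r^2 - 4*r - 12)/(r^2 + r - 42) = (r + 2)/(r + 7)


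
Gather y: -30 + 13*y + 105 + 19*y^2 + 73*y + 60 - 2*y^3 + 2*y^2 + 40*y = -2*y^3 + 21*y^2 + 126*y + 135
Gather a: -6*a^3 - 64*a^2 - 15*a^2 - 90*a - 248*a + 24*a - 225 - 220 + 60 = -6*a^3 - 79*a^2 - 314*a - 385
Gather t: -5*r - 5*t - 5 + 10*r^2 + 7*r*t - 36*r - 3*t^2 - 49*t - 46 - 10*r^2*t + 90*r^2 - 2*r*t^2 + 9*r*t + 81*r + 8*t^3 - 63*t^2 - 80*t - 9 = 100*r^2 + 40*r + 8*t^3 + t^2*(-2*r - 66) + t*(-10*r^2 + 16*r - 134) - 60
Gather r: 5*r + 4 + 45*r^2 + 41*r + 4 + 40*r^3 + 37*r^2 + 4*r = 40*r^3 + 82*r^2 + 50*r + 8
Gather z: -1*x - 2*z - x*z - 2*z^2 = -x - 2*z^2 + z*(-x - 2)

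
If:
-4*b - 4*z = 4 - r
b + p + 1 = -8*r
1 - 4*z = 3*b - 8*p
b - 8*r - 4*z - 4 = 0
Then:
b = -27/388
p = -241/388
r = -15/388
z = -1459/1552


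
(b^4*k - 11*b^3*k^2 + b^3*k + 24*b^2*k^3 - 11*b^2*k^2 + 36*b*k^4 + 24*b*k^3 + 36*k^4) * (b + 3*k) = b^5*k - 8*b^4*k^2 + b^4*k - 9*b^3*k^3 - 8*b^3*k^2 + 108*b^2*k^4 - 9*b^2*k^3 + 108*b*k^5 + 108*b*k^4 + 108*k^5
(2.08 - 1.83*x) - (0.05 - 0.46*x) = 2.03 - 1.37*x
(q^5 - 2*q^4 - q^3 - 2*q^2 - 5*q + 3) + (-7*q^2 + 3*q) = q^5 - 2*q^4 - q^3 - 9*q^2 - 2*q + 3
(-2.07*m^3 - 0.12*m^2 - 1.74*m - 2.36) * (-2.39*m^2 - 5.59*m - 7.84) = 4.9473*m^5 + 11.8581*m^4 + 21.0582*m^3 + 16.3078*m^2 + 26.834*m + 18.5024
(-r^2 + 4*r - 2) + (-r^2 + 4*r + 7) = -2*r^2 + 8*r + 5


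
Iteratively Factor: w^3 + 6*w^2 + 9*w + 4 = (w + 1)*(w^2 + 5*w + 4) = (w + 1)^2*(w + 4)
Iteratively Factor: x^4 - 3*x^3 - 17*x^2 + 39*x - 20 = (x - 5)*(x^3 + 2*x^2 - 7*x + 4) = (x - 5)*(x - 1)*(x^2 + 3*x - 4) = (x - 5)*(x - 1)*(x + 4)*(x - 1)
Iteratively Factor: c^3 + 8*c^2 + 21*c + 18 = (c + 3)*(c^2 + 5*c + 6) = (c + 2)*(c + 3)*(c + 3)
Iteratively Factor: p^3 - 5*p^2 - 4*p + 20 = (p + 2)*(p^2 - 7*p + 10) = (p - 2)*(p + 2)*(p - 5)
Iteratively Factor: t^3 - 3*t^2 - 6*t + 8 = (t + 2)*(t^2 - 5*t + 4) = (t - 1)*(t + 2)*(t - 4)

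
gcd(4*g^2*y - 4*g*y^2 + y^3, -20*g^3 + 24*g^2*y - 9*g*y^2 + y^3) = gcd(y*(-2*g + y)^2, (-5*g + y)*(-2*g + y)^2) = 4*g^2 - 4*g*y + y^2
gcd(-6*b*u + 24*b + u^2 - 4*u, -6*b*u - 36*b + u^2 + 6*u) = -6*b + u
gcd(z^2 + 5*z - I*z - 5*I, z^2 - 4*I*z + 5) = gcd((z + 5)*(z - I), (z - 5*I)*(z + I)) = 1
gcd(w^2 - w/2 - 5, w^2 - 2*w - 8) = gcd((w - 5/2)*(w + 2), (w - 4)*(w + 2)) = w + 2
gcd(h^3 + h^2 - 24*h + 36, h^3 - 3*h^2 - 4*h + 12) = h^2 - 5*h + 6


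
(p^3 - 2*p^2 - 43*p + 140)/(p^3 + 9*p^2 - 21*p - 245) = (p - 4)/(p + 7)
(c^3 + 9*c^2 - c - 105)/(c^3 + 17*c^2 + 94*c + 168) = (c^2 + 2*c - 15)/(c^2 + 10*c + 24)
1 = 1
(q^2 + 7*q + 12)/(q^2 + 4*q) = (q + 3)/q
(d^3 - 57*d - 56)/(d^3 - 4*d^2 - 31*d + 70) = (d^3 - 57*d - 56)/(d^3 - 4*d^2 - 31*d + 70)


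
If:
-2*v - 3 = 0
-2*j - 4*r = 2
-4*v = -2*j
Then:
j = -3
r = 1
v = -3/2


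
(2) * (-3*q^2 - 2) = -6*q^2 - 4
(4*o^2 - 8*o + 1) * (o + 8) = 4*o^3 + 24*o^2 - 63*o + 8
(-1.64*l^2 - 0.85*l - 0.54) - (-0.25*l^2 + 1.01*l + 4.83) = -1.39*l^2 - 1.86*l - 5.37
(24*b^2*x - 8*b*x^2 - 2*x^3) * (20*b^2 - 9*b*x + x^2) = 480*b^4*x - 376*b^3*x^2 + 56*b^2*x^3 + 10*b*x^4 - 2*x^5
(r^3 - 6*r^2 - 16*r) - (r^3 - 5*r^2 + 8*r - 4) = -r^2 - 24*r + 4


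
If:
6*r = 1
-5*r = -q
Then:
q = 5/6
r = 1/6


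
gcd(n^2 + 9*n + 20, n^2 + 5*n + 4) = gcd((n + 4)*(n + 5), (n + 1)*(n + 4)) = n + 4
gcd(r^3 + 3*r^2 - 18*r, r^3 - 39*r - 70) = 1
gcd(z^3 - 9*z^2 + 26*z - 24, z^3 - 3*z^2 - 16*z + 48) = z^2 - 7*z + 12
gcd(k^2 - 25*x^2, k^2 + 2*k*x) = 1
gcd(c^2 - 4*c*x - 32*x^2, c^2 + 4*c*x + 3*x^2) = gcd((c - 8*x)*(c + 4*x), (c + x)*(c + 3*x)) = 1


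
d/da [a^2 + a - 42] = 2*a + 1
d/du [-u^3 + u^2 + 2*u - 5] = -3*u^2 + 2*u + 2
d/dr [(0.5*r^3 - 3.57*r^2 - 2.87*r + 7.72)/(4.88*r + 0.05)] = (4.88*r^3 - 17.3466*r^2 - 0.356999999999999*r - 37.8171)/(23.8144*r^2 + 0.488*r + 0.0025)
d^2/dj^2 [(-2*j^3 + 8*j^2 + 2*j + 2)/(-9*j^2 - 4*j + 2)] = 4*(97*j^3 - 483*j^2 - 150*j - 58)/(729*j^6 + 972*j^5 - 54*j^4 - 368*j^3 + 12*j^2 + 48*j - 8)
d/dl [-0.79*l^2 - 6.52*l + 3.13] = -1.58*l - 6.52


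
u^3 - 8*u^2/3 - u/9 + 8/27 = (u - 8/3)*(u - 1/3)*(u + 1/3)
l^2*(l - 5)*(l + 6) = l^4 + l^3 - 30*l^2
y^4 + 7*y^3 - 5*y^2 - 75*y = y*(y - 3)*(y + 5)^2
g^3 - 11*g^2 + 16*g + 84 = (g - 7)*(g - 6)*(g + 2)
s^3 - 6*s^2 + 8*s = s*(s - 4)*(s - 2)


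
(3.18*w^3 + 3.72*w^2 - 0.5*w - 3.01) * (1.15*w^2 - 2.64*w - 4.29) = 3.657*w^5 - 4.1172*w^4 - 24.038*w^3 - 18.1003*w^2 + 10.0914*w + 12.9129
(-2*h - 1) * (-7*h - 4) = 14*h^2 + 15*h + 4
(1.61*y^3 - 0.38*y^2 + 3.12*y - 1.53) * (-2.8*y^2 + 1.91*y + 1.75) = -4.508*y^5 + 4.1391*y^4 - 6.6443*y^3 + 9.5782*y^2 + 2.5377*y - 2.6775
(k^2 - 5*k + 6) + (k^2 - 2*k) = 2*k^2 - 7*k + 6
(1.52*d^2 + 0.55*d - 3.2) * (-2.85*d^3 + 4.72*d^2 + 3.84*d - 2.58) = -4.332*d^5 + 5.6069*d^4 + 17.5528*d^3 - 16.9136*d^2 - 13.707*d + 8.256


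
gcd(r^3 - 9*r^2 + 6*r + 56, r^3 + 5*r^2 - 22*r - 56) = r^2 - 2*r - 8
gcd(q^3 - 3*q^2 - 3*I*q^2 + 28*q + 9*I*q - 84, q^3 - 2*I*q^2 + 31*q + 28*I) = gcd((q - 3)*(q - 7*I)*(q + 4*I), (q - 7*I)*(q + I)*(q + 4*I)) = q^2 - 3*I*q + 28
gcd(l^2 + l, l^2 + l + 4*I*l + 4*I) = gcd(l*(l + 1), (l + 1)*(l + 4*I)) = l + 1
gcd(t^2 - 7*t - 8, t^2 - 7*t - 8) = t^2 - 7*t - 8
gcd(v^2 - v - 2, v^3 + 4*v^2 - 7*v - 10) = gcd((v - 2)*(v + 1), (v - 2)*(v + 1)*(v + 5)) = v^2 - v - 2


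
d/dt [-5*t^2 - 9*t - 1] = -10*t - 9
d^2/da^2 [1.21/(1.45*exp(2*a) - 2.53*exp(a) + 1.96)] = ((3.0613 - 7.018*exp(a))*(1.45*exp(2*a) - 2.53*exp(a) + 1.96) + 1.21*(2.9*exp(a) - 2.53)*(5.8*exp(a) - 5.06)*exp(a))*exp(a)/(1.45*exp(2*a) - 2.53*exp(a) + 1.96)^3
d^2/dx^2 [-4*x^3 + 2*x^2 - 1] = 4 - 24*x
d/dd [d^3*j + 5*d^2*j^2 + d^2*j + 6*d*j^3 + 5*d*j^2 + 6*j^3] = j*(3*d^2 + 10*d*j + 2*d + 6*j^2 + 5*j)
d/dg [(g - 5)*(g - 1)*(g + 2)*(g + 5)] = 4*g^3 + 3*g^2 - 54*g - 25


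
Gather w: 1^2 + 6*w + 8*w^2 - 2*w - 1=8*w^2 + 4*w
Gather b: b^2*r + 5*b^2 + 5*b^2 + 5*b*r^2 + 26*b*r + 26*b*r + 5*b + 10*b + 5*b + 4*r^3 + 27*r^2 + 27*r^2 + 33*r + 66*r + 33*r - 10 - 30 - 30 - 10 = b^2*(r + 10) + b*(5*r^2 + 52*r + 20) + 4*r^3 + 54*r^2 + 132*r - 80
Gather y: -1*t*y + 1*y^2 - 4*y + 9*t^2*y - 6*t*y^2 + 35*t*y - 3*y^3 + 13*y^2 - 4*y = -3*y^3 + y^2*(14 - 6*t) + y*(9*t^2 + 34*t - 8)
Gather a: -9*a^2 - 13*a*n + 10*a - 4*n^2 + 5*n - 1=-9*a^2 + a*(10 - 13*n) - 4*n^2 + 5*n - 1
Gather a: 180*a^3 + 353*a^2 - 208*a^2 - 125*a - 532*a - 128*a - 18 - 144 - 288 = 180*a^3 + 145*a^2 - 785*a - 450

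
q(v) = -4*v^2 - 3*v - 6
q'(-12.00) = 93.00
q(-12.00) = -546.00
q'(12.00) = -99.00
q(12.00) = -618.00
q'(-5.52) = 41.16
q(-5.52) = -111.32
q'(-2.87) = 19.96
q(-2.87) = -30.34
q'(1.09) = -11.72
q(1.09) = -14.02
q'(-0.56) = 1.48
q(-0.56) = -5.57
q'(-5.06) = 37.48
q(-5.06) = -93.23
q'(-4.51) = 33.08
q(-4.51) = -73.83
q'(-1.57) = 9.56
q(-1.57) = -11.15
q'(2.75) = -25.00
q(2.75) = -44.50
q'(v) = -8*v - 3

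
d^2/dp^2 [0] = 0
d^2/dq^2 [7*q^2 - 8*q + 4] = 14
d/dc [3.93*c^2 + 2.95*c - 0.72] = 7.86*c + 2.95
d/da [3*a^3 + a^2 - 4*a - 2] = 9*a^2 + 2*a - 4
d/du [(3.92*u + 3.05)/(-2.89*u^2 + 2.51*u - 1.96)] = (11.3288*u^2 + 17.629*u - 15.3387)/(8.3521*u^4 - 14.5078*u^3 + 17.6289*u^2 - 9.8392*u + 3.8416)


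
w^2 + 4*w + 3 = (w + 1)*(w + 3)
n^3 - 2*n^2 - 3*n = n*(n - 3)*(n + 1)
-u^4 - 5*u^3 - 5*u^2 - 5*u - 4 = (u + 4)*(u - I)*(-I*u + 1)*(-I*u - I)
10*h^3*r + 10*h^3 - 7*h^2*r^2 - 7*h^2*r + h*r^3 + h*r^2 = (-5*h + r)*(-2*h + r)*(h*r + h)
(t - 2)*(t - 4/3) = t^2 - 10*t/3 + 8/3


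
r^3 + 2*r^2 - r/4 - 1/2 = (r - 1/2)*(r + 1/2)*(r + 2)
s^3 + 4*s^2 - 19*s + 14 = (s - 2)*(s - 1)*(s + 7)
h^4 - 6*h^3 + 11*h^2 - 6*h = h*(h - 3)*(h - 2)*(h - 1)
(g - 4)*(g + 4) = g^2 - 16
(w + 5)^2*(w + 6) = w^3 + 16*w^2 + 85*w + 150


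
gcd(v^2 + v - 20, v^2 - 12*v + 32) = v - 4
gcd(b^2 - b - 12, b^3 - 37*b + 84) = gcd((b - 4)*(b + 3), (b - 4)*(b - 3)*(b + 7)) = b - 4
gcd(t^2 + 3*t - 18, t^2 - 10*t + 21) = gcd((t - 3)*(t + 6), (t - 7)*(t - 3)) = t - 3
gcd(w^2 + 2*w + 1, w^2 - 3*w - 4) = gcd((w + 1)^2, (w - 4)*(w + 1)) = w + 1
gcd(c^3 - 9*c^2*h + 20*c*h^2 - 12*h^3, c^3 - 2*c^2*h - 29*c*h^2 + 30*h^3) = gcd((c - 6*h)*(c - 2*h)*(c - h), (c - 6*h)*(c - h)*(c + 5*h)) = c^2 - 7*c*h + 6*h^2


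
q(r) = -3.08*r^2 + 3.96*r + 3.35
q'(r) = 3.96 - 6.16*r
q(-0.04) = 3.19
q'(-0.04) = 4.21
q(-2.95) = -35.14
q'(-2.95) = 22.13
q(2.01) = -1.13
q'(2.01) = -8.42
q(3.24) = -16.15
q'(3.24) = -16.00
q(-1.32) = -7.24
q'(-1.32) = 12.09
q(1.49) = 2.41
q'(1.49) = -5.22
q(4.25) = -35.45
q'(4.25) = -22.22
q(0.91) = 4.40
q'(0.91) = -1.65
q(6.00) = -83.77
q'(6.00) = -33.00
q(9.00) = -210.49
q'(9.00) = -51.48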